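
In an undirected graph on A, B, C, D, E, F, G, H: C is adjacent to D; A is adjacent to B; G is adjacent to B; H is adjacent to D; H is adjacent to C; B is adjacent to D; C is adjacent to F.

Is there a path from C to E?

Explore from C.
Distance 1: reach D, F, H.
Distance 2: reach B.
Distance 3: reach A, G.
The search is exhausted without reaching E; it lies in a different component.

No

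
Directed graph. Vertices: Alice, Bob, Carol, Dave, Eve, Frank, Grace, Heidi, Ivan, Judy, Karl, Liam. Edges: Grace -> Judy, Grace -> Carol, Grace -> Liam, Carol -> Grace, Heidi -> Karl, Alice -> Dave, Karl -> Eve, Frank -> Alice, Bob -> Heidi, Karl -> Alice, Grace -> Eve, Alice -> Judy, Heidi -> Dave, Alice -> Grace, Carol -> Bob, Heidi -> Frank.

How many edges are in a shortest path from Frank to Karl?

6

Distance 0: Frank.
Distance 1: Alice.
Distance 2: Dave, Grace, Judy.
Distance 3: Carol, Eve, Liam.
Distance 4: Bob.
Distance 5: Heidi.
Distance 6: Karl — contains Karl.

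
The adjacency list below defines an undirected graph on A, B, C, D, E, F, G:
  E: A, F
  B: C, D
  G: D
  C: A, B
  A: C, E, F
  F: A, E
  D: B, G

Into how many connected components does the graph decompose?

1

From A: component {A, B, C, D, E, F, G}.
That's 1 component.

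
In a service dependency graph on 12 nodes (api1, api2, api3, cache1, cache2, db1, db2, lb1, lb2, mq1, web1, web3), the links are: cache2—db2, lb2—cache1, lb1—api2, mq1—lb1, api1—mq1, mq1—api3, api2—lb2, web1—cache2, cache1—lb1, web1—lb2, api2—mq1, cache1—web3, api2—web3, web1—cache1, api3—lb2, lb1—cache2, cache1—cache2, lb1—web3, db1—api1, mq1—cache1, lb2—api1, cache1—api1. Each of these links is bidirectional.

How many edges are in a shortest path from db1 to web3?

Distance 0: db1.
Distance 1: api1.
Distance 2: cache1, lb2, mq1.
Distance 3: api2, api3, cache2, lb1, web1, web3 — contains web3.

3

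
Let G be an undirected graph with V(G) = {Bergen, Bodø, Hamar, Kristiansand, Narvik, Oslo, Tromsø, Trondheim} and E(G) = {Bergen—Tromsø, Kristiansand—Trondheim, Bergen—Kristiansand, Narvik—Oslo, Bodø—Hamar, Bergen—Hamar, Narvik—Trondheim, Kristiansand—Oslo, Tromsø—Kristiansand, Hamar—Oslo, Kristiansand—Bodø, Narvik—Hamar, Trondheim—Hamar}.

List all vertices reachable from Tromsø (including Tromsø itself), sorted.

Start at Tromsø.
Its neighbours: Bergen, Kristiansand.
Then their neighbours: Bodø, Hamar, Oslo, Trondheim.
Then next layer: Narvik.
Every vertex is now reached.

Bergen, Bodø, Hamar, Kristiansand, Narvik, Oslo, Tromsø, Trondheim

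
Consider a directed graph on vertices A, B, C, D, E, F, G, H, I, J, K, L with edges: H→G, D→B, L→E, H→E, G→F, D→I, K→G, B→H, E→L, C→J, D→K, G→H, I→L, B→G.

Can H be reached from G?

Yes

Explore from G.
Distance 1: reach F, H.
Found H.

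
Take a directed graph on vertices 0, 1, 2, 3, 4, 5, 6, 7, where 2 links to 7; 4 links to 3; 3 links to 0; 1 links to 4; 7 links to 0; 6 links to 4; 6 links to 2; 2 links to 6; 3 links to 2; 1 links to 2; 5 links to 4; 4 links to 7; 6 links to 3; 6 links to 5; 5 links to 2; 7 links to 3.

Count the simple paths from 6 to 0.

14

6→2→7→0
6→2→7→3→0
6→3→0
6→3→2→7→0
6→4→3→0
6→4→3→2→7→0
6→4→7→0
6→4→7→3→0
6→5→2→7→0
6→5→2→7→3→0
6→5→4→3→0
6→5→4→3→2→7→0
6→5→4→7→0
6→5→4→7→3→0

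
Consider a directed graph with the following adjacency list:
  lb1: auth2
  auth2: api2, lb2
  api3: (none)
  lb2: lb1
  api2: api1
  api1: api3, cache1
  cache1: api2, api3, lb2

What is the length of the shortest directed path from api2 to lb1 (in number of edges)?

Distance 0: api2.
Distance 1: api1.
Distance 2: api3, cache1.
Distance 3: lb2.
Distance 4: lb1 — contains lb1.

4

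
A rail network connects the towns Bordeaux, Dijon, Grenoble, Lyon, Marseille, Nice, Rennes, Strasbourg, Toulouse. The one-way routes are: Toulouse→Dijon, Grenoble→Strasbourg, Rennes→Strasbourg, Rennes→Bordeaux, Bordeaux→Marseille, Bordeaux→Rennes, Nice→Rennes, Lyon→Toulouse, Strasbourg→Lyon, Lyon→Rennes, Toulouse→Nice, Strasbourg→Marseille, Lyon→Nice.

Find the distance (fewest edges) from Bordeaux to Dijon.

Distance 0: Bordeaux.
Distance 1: Marseille, Rennes.
Distance 2: Strasbourg.
Distance 3: Lyon.
Distance 4: Nice, Toulouse.
Distance 5: Dijon — contains Dijon.

5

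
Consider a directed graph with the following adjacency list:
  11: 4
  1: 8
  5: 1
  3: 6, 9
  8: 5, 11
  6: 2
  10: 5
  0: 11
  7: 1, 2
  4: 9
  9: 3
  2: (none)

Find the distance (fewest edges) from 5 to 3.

Distance 0: 5.
Distance 1: 1.
Distance 2: 8.
Distance 3: 11.
Distance 4: 4.
Distance 5: 9.
Distance 6: 3 — contains 3.

6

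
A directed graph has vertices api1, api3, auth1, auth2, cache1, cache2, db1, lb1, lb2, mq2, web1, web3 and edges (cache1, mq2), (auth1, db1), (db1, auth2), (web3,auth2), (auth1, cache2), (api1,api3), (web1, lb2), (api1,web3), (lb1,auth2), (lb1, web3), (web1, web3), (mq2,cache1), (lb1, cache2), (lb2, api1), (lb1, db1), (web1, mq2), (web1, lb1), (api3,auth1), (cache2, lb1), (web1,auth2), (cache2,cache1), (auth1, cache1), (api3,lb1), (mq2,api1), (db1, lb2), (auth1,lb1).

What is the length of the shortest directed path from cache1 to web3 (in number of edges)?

Distance 0: cache1.
Distance 1: mq2.
Distance 2: api1.
Distance 3: api3, web3 — contains web3.

3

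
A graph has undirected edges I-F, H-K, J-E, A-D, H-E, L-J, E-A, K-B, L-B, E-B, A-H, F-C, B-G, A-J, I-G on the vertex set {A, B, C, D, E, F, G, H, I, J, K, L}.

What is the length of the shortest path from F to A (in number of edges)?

5

Distance 0: F.
Distance 1: C, I.
Distance 2: G.
Distance 3: B.
Distance 4: E, K, L.
Distance 5: A, H, J — contains A.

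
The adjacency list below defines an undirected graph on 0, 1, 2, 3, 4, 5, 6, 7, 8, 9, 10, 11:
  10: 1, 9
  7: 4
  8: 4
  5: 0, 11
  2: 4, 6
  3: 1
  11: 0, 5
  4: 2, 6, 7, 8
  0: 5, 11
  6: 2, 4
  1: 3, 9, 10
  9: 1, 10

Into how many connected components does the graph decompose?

3

From 0: component {0, 5, 11}.
From 1: component {1, 3, 9, 10}.
From 2: component {2, 4, 6, 7, 8}.
That's 3 components.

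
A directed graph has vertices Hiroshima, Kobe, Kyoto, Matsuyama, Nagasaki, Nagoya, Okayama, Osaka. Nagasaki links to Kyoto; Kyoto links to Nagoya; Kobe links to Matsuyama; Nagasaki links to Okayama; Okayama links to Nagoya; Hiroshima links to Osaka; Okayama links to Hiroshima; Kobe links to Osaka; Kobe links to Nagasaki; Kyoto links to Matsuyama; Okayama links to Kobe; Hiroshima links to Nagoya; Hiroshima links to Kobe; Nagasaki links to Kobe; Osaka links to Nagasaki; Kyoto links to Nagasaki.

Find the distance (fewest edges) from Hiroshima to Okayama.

Distance 0: Hiroshima.
Distance 1: Kobe, Nagoya, Osaka.
Distance 2: Matsuyama, Nagasaki.
Distance 3: Kyoto, Okayama — contains Okayama.

3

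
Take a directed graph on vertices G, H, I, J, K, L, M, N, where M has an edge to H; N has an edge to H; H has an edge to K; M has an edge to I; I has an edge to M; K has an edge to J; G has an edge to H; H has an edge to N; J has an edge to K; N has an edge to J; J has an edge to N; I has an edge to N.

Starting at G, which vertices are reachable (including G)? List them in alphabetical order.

Start at G.
Its neighbours: H.
Then their neighbours: K, N.
Then next layer: J.
Nothing further is reachable.

G, H, J, K, N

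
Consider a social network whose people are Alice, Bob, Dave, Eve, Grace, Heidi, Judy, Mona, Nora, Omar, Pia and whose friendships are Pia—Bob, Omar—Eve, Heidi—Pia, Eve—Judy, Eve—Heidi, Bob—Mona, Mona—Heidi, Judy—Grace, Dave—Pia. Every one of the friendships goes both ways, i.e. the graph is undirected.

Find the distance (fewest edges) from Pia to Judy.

Distance 0: Pia.
Distance 1: Bob, Dave, Heidi.
Distance 2: Eve, Mona.
Distance 3: Judy, Omar — contains Judy.

3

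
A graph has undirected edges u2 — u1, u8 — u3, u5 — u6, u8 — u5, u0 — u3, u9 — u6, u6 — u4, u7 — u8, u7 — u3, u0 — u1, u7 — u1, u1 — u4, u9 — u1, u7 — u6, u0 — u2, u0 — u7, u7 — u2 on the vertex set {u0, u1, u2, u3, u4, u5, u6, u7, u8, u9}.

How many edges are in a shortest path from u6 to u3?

2

Distance 0: u6.
Distance 1: u4, u5, u7, u9.
Distance 2: u0, u1, u2, u3, u8 — contains u3.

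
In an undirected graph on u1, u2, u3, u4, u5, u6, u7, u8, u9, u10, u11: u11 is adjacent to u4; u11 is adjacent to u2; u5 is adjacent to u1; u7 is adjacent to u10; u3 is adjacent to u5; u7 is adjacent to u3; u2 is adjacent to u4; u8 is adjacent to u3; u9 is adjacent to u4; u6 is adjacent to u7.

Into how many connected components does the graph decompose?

From u1: component {u1, u3, u5, u6, u7, u8, u10}.
From u2: component {u2, u4, u9, u11}.
That's 2 components.

2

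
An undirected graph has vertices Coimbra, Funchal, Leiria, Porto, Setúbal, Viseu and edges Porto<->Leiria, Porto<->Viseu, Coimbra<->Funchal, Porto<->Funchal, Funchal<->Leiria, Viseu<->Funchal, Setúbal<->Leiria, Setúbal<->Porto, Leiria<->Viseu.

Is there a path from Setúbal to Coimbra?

Yes

Explore from Setúbal.
Distance 1: reach Leiria, Porto.
Distance 2: reach Funchal, Viseu.
Distance 3: reach Coimbra.
Found Coimbra.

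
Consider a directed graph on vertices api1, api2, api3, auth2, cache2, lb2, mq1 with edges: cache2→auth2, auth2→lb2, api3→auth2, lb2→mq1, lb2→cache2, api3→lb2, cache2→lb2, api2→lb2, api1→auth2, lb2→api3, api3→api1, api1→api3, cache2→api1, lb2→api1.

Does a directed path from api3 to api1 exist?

Yes

Explore from api3.
Distance 1: reach api1, auth2, lb2.
Found api1.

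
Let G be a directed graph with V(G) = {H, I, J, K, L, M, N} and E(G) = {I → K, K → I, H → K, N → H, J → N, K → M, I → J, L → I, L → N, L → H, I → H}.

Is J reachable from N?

Yes

Explore from N.
Distance 1: reach H.
Distance 2: reach K.
Distance 3: reach I, M.
Distance 4: reach J.
Found J.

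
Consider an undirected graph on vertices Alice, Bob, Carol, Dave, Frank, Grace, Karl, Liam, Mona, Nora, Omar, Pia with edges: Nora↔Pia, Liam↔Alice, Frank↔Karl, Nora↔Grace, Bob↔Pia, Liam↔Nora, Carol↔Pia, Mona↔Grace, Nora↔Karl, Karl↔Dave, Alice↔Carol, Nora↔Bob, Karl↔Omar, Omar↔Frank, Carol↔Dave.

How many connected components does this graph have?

1

From Alice: component {Alice, Bob, Carol, Dave, Frank, Grace, Karl, Liam, Mona, Nora, Omar, Pia}.
That's 1 component.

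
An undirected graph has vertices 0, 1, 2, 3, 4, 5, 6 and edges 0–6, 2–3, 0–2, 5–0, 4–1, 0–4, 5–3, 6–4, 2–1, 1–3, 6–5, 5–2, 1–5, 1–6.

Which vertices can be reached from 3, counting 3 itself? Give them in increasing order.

Start at 3.
Its neighbours: 1, 2, 5.
Then their neighbours: 0, 4, 6.
Every vertex is now reached.

0, 1, 2, 3, 4, 5, 6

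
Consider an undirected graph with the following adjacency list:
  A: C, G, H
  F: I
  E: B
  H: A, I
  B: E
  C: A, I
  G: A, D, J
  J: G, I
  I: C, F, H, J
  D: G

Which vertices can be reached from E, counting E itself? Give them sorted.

Start at E.
Its neighbours: B.
Nothing further is reachable.

B, E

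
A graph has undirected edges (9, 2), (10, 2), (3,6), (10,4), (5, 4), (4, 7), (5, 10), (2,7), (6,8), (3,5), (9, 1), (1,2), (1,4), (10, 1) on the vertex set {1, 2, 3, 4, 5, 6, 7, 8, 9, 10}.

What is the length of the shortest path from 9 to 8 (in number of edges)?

6

Distance 0: 9.
Distance 1: 1, 2.
Distance 2: 4, 7, 10.
Distance 3: 5.
Distance 4: 3.
Distance 5: 6.
Distance 6: 8 — contains 8.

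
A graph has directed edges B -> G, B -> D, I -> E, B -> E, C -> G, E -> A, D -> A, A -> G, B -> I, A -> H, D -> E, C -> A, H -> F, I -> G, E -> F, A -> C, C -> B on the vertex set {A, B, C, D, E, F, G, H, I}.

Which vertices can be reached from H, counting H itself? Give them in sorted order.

F, H

Start at H.
Its neighbours: F.
Nothing further is reachable.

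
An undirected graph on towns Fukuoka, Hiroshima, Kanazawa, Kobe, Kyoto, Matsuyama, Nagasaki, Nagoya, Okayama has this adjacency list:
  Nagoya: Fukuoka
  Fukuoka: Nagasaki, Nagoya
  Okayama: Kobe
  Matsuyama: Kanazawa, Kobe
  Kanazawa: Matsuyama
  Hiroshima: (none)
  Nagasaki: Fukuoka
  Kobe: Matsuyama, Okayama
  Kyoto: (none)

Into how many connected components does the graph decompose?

From Fukuoka: component {Fukuoka, Nagasaki, Nagoya}.
From Hiroshima: component {Hiroshima}.
From Kanazawa: component {Kanazawa, Kobe, Matsuyama, Okayama}.
From Kyoto: component {Kyoto}.
That's 4 components.

4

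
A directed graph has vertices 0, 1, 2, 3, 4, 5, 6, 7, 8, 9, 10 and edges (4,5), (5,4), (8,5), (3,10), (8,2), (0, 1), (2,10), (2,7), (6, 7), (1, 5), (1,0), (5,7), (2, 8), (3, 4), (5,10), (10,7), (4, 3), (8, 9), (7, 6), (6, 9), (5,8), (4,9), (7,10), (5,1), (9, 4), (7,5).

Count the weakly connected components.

From 0: component {0, 1, 2, 3, 4, 5, 6, 7, 8, 9, 10}.
That's 1 component.

1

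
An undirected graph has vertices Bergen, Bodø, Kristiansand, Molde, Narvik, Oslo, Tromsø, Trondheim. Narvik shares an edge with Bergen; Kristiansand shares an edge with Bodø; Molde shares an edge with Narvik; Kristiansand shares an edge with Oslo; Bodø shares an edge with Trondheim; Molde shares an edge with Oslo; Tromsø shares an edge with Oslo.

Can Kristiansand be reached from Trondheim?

Explore from Trondheim.
Distance 1: reach Bodø.
Distance 2: reach Kristiansand.
Found Kristiansand.

Yes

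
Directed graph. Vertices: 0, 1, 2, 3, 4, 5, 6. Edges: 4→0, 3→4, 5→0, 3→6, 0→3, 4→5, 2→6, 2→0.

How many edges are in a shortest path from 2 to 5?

4

Distance 0: 2.
Distance 1: 0, 6.
Distance 2: 3.
Distance 3: 4.
Distance 4: 5 — contains 5.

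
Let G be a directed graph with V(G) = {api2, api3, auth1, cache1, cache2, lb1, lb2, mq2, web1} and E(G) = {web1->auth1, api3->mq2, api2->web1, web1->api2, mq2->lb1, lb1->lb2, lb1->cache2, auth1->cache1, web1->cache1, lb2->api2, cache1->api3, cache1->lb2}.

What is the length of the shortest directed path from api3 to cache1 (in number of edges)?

Distance 0: api3.
Distance 1: mq2.
Distance 2: lb1.
Distance 3: cache2, lb2.
Distance 4: api2.
Distance 5: web1.
Distance 6: auth1, cache1 — contains cache1.

6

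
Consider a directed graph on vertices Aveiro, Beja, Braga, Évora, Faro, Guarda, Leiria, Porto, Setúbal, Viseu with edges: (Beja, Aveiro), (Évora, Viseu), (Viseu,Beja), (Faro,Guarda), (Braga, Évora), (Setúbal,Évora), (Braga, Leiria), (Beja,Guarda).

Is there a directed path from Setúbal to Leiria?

Explore from Setúbal.
Distance 1: reach Évora.
Distance 2: reach Viseu.
Distance 3: reach Beja.
Distance 4: reach Aveiro, Guarda.
The search from Setúbal is exhausted; no directed path reaches Leiria.

No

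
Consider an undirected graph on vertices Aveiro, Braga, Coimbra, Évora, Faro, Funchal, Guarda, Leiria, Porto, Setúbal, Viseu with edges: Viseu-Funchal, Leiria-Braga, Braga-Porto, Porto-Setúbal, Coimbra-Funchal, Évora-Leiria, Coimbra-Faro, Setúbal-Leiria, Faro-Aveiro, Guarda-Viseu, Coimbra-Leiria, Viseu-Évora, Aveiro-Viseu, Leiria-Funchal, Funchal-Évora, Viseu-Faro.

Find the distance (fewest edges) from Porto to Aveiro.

5

Distance 0: Porto.
Distance 1: Braga, Setúbal.
Distance 2: Leiria.
Distance 3: Coimbra, Évora, Funchal.
Distance 4: Faro, Viseu.
Distance 5: Aveiro, Guarda — contains Aveiro.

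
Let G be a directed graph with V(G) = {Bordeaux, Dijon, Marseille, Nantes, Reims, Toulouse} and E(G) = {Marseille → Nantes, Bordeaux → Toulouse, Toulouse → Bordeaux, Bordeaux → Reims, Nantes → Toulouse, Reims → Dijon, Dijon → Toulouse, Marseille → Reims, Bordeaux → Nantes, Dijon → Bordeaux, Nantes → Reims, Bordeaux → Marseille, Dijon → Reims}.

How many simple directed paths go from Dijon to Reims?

9

Dijon→Bordeaux→Marseille→Nantes→Reims
Dijon→Bordeaux→Marseille→Reims
Dijon→Bordeaux→Nantes→Reims
Dijon→Bordeaux→Reims
Dijon→Reims
Dijon→Toulouse→Bordeaux→Marseille→Nantes→Reims
Dijon→Toulouse→Bordeaux→Marseille→Reims
Dijon→Toulouse→Bordeaux→Nantes→Reims
Dijon→Toulouse→Bordeaux→Reims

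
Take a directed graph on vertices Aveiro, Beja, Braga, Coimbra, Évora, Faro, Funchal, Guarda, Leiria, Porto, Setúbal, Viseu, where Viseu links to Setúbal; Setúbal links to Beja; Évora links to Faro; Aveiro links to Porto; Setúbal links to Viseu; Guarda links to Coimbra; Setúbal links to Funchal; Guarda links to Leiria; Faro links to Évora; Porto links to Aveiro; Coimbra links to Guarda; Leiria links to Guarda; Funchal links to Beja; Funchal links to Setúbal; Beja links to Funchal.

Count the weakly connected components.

From Aveiro: component {Aveiro, Porto}.
From Beja: component {Beja, Funchal, Setúbal, Viseu}.
From Braga: component {Braga}.
From Coimbra: component {Coimbra, Guarda, Leiria}.
From Évora: component {Évora, Faro}.
That's 5 components.

5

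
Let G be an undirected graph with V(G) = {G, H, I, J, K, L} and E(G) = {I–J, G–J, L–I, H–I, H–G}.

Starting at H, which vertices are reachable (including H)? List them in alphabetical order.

Start at H.
Its neighbours: G, I.
Then their neighbours: J, L.
Nothing further is reachable.

G, H, I, J, L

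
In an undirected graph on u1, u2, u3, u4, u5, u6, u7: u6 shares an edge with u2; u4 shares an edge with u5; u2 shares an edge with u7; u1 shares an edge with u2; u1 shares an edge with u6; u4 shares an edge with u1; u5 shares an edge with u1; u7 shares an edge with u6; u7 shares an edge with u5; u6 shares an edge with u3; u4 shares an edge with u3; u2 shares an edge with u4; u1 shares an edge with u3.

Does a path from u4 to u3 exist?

Yes

Explore from u4.
Distance 1: reach u1, u2, u3, u5.
Found u3.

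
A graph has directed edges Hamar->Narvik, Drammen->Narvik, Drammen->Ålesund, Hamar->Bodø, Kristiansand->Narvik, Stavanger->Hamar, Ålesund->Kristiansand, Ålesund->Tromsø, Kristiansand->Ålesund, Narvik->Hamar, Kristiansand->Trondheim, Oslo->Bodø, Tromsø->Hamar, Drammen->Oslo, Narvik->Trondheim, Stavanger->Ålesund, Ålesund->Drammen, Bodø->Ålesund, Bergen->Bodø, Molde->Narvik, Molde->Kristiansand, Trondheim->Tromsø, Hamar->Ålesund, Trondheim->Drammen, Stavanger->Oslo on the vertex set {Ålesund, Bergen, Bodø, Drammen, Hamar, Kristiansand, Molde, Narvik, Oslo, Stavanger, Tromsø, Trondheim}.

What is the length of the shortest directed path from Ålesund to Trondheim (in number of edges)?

Distance 0: Ålesund.
Distance 1: Drammen, Kristiansand, Tromsø.
Distance 2: Hamar, Narvik, Oslo, Trondheim — contains Trondheim.

2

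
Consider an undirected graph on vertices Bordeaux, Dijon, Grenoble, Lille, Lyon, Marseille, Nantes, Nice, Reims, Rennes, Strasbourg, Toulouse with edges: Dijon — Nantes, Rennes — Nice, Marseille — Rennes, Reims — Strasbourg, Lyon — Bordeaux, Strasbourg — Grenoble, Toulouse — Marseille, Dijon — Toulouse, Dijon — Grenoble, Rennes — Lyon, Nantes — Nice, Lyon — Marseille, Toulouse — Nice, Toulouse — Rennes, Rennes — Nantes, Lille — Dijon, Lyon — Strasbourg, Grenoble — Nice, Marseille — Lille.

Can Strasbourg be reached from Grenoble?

Explore from Grenoble.
Distance 1: reach Dijon, Nice, Strasbourg.
Found Strasbourg.

Yes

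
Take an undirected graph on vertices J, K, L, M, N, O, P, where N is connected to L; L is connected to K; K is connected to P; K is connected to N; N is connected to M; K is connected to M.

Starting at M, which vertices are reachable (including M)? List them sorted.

K, L, M, N, P

Start at M.
Its neighbours: K, N.
Then their neighbours: L, P.
Nothing further is reachable.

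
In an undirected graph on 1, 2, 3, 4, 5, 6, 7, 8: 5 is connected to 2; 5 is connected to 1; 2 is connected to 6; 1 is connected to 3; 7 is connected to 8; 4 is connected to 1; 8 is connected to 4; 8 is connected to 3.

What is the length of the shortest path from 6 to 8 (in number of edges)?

5

Distance 0: 6.
Distance 1: 2.
Distance 2: 5.
Distance 3: 1.
Distance 4: 3, 4.
Distance 5: 8 — contains 8.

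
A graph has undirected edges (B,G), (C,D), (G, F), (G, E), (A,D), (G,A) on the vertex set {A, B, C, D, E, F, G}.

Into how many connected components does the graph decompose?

1

From A: component {A, B, C, D, E, F, G}.
That's 1 component.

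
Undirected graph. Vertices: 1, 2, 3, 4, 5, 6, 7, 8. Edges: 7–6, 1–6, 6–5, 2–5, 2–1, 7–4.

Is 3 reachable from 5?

No

Explore from 5.
Distance 1: reach 2, 6.
Distance 2: reach 1, 7.
Distance 3: reach 4.
The search is exhausted without reaching 3; it lies in a different component.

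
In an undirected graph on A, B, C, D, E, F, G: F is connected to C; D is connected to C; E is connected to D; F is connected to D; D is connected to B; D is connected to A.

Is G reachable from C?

Explore from C.
Distance 1: reach D, F.
Distance 2: reach A, B, E.
The search is exhausted without reaching G; it lies in a different component.

No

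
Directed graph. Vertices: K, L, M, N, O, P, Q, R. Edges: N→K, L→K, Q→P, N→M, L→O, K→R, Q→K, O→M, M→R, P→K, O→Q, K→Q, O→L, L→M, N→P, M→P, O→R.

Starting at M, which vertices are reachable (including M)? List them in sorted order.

K, M, P, Q, R

Start at M.
Its neighbours: P, R.
Then their neighbours: K.
Then next layer: Q.
Nothing further is reachable.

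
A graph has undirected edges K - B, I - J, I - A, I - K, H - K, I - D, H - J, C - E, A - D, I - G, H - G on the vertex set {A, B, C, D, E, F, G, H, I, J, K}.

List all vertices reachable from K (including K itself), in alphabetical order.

Start at K.
Its neighbours: B, H, I.
Then their neighbours: A, D, G, J.
Nothing further is reachable.

A, B, D, G, H, I, J, K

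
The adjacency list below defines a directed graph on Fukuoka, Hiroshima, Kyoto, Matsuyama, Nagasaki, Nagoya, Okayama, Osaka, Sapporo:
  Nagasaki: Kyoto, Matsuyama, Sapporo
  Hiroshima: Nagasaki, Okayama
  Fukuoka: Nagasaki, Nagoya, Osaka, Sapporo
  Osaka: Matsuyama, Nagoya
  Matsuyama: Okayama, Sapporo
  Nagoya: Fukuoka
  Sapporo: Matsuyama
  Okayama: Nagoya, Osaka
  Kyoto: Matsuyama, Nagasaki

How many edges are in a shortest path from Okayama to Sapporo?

3

Distance 0: Okayama.
Distance 1: Nagoya, Osaka.
Distance 2: Fukuoka, Matsuyama.
Distance 3: Nagasaki, Sapporo — contains Sapporo.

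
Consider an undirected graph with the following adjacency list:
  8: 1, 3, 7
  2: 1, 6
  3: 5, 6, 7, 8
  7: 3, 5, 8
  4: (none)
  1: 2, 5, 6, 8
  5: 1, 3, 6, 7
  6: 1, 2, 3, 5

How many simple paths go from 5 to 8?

5–1–2–6–3–7–8
5–1–2–6–3–8
5–1–6–3–7–8
5–1–6–3–8
5–1–8
5–3–6–1–8
5–3–6–2–1–8
5–3–7–8
... and 9 more.

17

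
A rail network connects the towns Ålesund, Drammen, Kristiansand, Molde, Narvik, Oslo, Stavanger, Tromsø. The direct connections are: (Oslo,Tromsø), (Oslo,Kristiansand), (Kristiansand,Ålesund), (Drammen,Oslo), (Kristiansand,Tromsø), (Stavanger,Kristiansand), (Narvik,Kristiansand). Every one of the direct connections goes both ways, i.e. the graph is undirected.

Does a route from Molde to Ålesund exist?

No

Molde has no edges, so nothing is reachable from it.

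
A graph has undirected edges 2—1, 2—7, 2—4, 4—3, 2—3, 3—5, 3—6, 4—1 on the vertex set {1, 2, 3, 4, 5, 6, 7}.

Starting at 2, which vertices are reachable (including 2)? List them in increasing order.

Start at 2.
Its neighbours: 1, 3, 4, 7.
Then their neighbours: 5, 6.
Every vertex is now reached.

1, 2, 3, 4, 5, 6, 7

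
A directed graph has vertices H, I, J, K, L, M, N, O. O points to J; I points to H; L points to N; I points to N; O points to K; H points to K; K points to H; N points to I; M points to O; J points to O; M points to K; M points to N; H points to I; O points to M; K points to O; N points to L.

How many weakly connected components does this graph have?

1

From H: component {H, I, J, K, L, M, N, O}.
That's 1 component.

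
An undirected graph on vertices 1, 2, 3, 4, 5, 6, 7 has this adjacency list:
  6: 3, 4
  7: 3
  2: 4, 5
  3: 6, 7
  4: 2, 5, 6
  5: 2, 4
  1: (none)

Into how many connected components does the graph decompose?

2

From 1: component {1}.
From 2: component {2, 3, 4, 5, 6, 7}.
That's 2 components.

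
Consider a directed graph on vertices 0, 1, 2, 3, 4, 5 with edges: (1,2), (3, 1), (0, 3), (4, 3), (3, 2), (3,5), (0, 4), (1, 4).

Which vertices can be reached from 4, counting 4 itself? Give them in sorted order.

Start at 4.
Its neighbours: 3.
Then their neighbours: 1, 2, 5.
Nothing further is reachable.

1, 2, 3, 4, 5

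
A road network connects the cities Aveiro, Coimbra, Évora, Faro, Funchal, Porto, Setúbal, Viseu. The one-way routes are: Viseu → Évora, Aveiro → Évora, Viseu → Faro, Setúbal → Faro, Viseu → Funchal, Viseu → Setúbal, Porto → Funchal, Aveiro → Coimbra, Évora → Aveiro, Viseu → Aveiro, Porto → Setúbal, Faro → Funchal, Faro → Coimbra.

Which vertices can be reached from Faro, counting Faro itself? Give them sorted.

Start at Faro.
Its neighbours: Coimbra, Funchal.
Nothing further is reachable.

Coimbra, Faro, Funchal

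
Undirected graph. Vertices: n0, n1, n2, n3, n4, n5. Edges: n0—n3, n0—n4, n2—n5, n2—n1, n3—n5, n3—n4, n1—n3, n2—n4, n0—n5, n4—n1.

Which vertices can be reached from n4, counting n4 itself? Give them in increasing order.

Start at n4.
Its neighbours: n0, n1, n2, n3.
Then their neighbours: n5.
Every vertex is now reached.

n0, n1, n2, n3, n4, n5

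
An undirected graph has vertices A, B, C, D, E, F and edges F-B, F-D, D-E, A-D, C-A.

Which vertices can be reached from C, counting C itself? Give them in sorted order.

Start at C.
Its neighbours: A.
Then their neighbours: D.
Then next layer: E, F.
Then next layer: B.
Every vertex is now reached.

A, B, C, D, E, F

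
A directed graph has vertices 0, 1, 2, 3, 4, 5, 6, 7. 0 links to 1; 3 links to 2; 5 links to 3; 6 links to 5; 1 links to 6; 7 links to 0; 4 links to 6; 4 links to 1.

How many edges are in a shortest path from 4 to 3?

Distance 0: 4.
Distance 1: 1, 6.
Distance 2: 5.
Distance 3: 3 — contains 3.

3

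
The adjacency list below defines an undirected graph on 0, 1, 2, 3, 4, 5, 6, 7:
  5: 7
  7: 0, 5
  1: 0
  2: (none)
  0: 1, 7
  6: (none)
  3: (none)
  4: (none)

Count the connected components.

5

From 0: component {0, 1, 5, 7}.
From 2: component {2}.
From 3: component {3}.
From 4: component {4}.
From 6: component {6}.
That's 5 components.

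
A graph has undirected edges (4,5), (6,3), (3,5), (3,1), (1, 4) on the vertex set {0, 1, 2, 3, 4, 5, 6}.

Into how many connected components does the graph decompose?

From 0: component {0}.
From 1: component {1, 3, 4, 5, 6}.
From 2: component {2}.
That's 3 components.

3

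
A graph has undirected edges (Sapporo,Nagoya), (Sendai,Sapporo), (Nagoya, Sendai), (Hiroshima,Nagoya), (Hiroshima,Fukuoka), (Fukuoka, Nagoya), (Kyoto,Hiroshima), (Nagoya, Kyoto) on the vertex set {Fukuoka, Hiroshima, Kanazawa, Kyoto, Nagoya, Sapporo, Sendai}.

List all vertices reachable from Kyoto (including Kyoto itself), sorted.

Fukuoka, Hiroshima, Kyoto, Nagoya, Sapporo, Sendai

Start at Kyoto.
Its neighbours: Hiroshima, Nagoya.
Then their neighbours: Fukuoka, Sapporo, Sendai.
Nothing further is reachable.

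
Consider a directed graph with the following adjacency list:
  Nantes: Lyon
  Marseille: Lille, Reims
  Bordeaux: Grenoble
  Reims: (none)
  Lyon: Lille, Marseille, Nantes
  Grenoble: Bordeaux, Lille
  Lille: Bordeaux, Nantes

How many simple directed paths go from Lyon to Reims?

1

Lyon→Marseille→Reims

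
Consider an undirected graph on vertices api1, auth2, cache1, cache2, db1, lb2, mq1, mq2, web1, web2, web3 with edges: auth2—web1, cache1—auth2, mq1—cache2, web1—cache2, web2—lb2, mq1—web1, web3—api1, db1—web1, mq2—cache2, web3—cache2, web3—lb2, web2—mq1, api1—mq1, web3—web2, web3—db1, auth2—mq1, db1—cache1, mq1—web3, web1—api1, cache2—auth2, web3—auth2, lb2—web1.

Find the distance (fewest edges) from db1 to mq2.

3

Distance 0: db1.
Distance 1: cache1, web1, web3.
Distance 2: api1, auth2, cache2, lb2, mq1, web2.
Distance 3: mq2 — contains mq2.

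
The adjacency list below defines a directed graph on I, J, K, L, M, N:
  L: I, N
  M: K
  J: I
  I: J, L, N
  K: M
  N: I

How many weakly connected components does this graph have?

2

From I: component {I, J, L, N}.
From K: component {K, M}.
That's 2 components.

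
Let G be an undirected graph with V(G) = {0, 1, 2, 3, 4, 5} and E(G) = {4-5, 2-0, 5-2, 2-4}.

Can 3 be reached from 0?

Explore from 0.
Distance 1: reach 2.
Distance 2: reach 4, 5.
The search is exhausted without reaching 3; it lies in a different component.

No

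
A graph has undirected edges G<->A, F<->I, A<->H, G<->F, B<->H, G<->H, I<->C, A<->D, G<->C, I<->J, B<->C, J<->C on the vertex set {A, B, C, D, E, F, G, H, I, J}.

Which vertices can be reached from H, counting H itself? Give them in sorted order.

Start at H.
Its neighbours: A, B, G.
Then their neighbours: C, D, F.
Then next layer: I, J.
Nothing further is reachable.

A, B, C, D, F, G, H, I, J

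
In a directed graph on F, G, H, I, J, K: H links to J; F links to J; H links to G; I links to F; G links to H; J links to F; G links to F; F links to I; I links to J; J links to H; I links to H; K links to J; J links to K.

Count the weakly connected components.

1

From F: component {F, G, H, I, J, K}.
That's 1 component.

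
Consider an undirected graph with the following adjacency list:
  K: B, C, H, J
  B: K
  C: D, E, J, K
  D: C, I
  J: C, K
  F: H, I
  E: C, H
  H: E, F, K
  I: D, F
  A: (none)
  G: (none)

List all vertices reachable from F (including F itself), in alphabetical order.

Start at F.
Its neighbours: H, I.
Then their neighbours: D, E, K.
Then next layer: B, C, J.
Nothing further is reachable.

B, C, D, E, F, H, I, J, K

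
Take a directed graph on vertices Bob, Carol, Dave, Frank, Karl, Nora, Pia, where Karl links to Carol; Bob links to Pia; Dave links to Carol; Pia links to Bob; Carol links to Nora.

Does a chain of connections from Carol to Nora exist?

Yes

Explore from Carol.
Distance 1: reach Nora.
Found Nora.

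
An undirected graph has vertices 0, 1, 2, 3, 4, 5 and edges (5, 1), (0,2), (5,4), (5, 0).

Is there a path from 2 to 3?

Explore from 2.
Distance 1: reach 0.
Distance 2: reach 5.
Distance 3: reach 1, 4.
The search is exhausted without reaching 3; it lies in a different component.

No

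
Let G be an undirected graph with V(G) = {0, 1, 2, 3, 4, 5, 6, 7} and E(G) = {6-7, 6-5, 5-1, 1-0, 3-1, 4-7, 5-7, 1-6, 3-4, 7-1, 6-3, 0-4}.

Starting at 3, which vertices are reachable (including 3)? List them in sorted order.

Start at 3.
Its neighbours: 1, 4, 6.
Then their neighbours: 0, 5, 7.
Nothing further is reachable.

0, 1, 3, 4, 5, 6, 7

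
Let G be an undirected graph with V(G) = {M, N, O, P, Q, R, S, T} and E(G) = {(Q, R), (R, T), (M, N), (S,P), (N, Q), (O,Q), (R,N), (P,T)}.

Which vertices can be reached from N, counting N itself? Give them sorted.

Start at N.
Its neighbours: M, Q, R.
Then their neighbours: O, T.
Then next layer: P.
Then next layer: S.
Every vertex is now reached.

M, N, O, P, Q, R, S, T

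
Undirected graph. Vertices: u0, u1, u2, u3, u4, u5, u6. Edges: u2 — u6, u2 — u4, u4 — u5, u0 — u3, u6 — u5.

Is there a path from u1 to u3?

u1 has no edges, so nothing is reachable from it.

No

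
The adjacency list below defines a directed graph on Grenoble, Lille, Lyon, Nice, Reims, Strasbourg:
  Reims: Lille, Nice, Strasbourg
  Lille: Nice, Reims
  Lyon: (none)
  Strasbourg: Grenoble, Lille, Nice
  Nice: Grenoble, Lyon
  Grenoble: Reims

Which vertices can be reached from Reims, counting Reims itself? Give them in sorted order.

Grenoble, Lille, Lyon, Nice, Reims, Strasbourg

Start at Reims.
Its neighbours: Lille, Nice, Strasbourg.
Then their neighbours: Grenoble, Lyon.
Every vertex is now reached.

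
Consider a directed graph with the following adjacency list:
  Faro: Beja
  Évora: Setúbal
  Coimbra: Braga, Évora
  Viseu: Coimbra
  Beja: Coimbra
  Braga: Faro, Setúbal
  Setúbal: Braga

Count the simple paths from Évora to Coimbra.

1

Évora→Setúbal→Braga→Faro→Beja→Coimbra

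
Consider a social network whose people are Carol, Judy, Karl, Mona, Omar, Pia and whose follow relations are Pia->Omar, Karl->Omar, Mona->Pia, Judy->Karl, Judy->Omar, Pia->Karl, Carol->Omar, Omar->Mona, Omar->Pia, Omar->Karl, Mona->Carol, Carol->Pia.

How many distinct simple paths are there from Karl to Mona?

Karl→Omar→Mona

1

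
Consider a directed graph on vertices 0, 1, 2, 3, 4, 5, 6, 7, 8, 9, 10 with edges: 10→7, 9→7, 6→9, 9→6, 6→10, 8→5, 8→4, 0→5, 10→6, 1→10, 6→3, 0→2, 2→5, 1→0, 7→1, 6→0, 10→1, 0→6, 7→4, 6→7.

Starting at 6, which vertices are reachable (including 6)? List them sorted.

0, 1, 2, 3, 4, 5, 6, 7, 9, 10

Start at 6.
Its neighbours: 0, 3, 7, 9, 10.
Then their neighbours: 1, 2, 4, 5.
Nothing further is reachable.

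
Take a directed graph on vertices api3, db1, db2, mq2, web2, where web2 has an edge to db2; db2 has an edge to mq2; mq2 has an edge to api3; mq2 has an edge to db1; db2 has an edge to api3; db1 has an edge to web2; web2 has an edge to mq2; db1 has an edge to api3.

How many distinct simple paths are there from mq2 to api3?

3

mq2→api3
mq2→db1→api3
mq2→db1→web2→db2→api3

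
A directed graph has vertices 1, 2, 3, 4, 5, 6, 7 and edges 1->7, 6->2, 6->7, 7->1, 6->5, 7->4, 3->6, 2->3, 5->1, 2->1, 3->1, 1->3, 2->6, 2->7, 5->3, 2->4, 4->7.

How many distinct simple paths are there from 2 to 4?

2→1→3→6→7→4
2→1→7→4
2→3→1→7→4
2→3→6→5→1→7→4
2→3→6→7→4
2→4
2→6→5→1→7→4
2→6→5→3→1→7→4
2→6→7→4
2→7→4

10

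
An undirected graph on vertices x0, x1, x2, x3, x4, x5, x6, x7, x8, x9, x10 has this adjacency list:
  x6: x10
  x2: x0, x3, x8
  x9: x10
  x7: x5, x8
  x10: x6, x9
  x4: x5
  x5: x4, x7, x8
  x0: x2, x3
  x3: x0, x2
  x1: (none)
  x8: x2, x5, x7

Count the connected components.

3

From x0: component {x0, x2, x3, x4, x5, x7, x8}.
From x1: component {x1}.
From x6: component {x6, x9, x10}.
That's 3 components.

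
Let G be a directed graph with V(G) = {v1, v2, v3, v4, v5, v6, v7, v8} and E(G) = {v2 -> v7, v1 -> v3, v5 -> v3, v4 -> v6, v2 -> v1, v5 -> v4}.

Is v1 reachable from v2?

Yes

Explore from v2.
Distance 1: reach v1, v7.
Found v1.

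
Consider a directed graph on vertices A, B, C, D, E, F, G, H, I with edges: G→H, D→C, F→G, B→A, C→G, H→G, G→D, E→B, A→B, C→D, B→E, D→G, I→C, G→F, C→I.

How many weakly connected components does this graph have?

2

From A: component {A, B, E}.
From C: component {C, D, F, G, H, I}.
That's 2 components.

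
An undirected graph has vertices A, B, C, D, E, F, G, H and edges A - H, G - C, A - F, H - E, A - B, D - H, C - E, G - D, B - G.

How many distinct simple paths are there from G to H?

G–B–A–H
G–C–E–H
G–D–H

3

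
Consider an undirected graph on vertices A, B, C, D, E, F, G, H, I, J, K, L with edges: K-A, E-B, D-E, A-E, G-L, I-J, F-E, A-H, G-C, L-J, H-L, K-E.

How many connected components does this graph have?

From A: component {A, B, C, D, E, F, G, H, I, J, K, L}.
That's 1 component.

1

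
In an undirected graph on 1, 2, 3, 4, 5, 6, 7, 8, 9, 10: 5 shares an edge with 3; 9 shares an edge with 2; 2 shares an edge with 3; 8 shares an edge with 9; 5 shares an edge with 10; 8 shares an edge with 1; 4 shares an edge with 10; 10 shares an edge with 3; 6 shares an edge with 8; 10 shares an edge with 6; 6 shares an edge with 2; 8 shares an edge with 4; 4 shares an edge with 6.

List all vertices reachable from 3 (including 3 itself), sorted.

1, 2, 3, 4, 5, 6, 8, 9, 10

Start at 3.
Its neighbours: 2, 5, 10.
Then their neighbours: 4, 6, 9.
Then next layer: 8.
Then next layer: 1.
Nothing further is reachable.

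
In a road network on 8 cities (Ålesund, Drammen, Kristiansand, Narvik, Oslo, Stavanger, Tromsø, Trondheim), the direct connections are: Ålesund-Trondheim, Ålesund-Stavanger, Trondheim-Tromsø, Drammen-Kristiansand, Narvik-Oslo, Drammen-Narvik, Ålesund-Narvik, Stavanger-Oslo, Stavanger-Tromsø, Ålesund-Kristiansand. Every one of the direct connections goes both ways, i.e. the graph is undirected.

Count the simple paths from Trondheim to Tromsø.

Trondheim–Ålesund–Kristiansand–Drammen–Narvik–Oslo–Stavanger–Tromsø
Trondheim–Ålesund–Narvik–Oslo–Stavanger–Tromsø
Trondheim–Ålesund–Stavanger–Tromsø
Trondheim–Tromsø

4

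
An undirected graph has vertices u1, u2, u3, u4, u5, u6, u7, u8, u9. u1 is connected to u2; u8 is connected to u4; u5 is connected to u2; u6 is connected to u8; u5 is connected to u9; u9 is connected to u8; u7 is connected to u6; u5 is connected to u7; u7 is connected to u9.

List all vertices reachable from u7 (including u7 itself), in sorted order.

Start at u7.
Its neighbours: u5, u6, u9.
Then their neighbours: u2, u8.
Then next layer: u1, u4.
Nothing further is reachable.

u1, u2, u4, u5, u6, u7, u8, u9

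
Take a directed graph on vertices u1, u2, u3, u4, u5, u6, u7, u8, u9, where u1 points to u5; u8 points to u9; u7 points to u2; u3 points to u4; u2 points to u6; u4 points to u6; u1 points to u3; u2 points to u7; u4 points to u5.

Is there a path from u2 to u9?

No

Explore from u2.
Distance 1: reach u6, u7.
The search from u2 is exhausted; no directed path reaches u9.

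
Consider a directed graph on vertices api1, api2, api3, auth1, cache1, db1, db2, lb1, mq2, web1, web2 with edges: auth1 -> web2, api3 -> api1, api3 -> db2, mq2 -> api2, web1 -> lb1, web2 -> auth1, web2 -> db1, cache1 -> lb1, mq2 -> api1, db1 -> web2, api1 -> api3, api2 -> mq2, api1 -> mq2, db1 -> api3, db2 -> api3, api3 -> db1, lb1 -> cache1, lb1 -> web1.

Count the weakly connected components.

2

From api1: component {api1, api2, api3, auth1, db1, db2, mq2, web2}.
From cache1: component {cache1, lb1, web1}.
That's 2 components.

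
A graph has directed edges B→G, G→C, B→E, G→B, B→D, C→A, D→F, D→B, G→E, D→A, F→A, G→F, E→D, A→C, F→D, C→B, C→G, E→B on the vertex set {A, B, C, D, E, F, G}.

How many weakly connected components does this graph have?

1

From A: component {A, B, C, D, E, F, G}.
That's 1 component.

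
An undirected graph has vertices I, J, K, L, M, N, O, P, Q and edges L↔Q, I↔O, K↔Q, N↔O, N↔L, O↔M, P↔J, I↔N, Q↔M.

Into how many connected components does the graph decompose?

2

From I: component {I, K, L, M, N, O, Q}.
From J: component {J, P}.
That's 2 components.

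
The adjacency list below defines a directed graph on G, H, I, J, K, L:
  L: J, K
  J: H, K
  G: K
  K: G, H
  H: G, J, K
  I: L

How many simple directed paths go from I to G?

I→L→J→H→G
I→L→J→H→K→G
I→L→J→K→G
I→L→J→K→H→G
I→L→K→G
I→L→K→H→G

6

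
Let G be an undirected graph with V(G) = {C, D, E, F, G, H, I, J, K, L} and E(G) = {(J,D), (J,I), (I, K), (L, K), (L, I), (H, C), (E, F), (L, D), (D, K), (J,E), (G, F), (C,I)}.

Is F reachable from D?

Yes

Explore from D.
Distance 1: reach J, K, L.
Distance 2: reach E, I.
Distance 3: reach C, F.
Found F.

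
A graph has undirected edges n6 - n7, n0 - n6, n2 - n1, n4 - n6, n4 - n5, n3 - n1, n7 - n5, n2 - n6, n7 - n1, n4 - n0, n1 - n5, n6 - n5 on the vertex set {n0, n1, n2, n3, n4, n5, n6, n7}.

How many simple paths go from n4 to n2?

n4–n0–n6–n2
n4–n0–n6–n5–n1–n2
n4–n0–n6–n5–n7–n1–n2
n4–n0–n6–n7–n1–n2
n4–n0–n6–n7–n5–n1–n2
n4–n5–n1–n2
n4–n5–n1–n7–n6–n2
n4–n5–n6–n2
... and 8 more.

16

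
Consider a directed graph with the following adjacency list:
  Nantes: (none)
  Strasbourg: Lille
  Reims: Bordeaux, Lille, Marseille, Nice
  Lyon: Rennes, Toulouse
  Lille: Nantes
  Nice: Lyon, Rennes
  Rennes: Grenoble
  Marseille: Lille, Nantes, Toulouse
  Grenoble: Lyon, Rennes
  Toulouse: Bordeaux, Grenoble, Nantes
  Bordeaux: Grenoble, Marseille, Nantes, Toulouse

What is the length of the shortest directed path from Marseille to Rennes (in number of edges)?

3

Distance 0: Marseille.
Distance 1: Lille, Nantes, Toulouse.
Distance 2: Bordeaux, Grenoble.
Distance 3: Lyon, Rennes — contains Rennes.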